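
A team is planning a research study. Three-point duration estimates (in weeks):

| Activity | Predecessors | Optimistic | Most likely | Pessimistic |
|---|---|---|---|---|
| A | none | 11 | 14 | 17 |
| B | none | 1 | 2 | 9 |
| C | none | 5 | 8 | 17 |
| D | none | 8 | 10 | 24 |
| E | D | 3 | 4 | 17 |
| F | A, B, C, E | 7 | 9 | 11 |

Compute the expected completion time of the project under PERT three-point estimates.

te_A = (11 + 4·14 + 17)/6 = 84/6 = 14
te_B = (1 + 4·2 + 9)/6 = 18/6 = 3
te_C = (5 + 4·8 + 17)/6 = 54/6 = 9
te_D = (8 + 4·10 + 24)/6 = 72/6 = 12
te_E = (3 + 4·4 + 17)/6 = 36/6 = 6
te_F = (7 + 4·9 + 11)/6 = 54/6 = 9

Forward pass:
ES_A = 0; EF_A = 14
ES_B = 0; EF_B = 3
ES_C = 0; EF_C = 9
ES_D = 0; EF_D = 12
ES_E = 12; EF_E = 12+6 = 18
ES_F = max(EF_A=14, EF_B=3, EF_C=9, EF_E=18) = 18; EF_F = 18+9 = 27
Expected project duration μ = 27 weeks. Critical path: D → E → F.

27 weeks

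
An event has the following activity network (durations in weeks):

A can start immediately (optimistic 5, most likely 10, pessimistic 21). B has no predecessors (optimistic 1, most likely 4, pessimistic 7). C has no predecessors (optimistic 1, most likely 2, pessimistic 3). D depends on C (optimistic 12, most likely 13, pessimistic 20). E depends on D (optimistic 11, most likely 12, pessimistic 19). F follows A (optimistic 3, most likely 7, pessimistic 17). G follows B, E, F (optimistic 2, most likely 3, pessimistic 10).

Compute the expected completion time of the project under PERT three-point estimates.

te_A = (5 + 4·10 + 21)/6 = 66/6 = 11
te_B = (1 + 4·4 + 7)/6 = 24/6 = 4
te_C = (1 + 4·2 + 3)/6 = 12/6 = 2
te_D = (12 + 4·13 + 20)/6 = 84/6 = 14
te_E = (11 + 4·12 + 19)/6 = 78/6 = 13
te_F = (3 + 4·7 + 17)/6 = 48/6 = 8
te_G = (2 + 4·3 + 10)/6 = 24/6 = 4

Forward pass:
ES_A = 0; EF_A = 11
ES_B = 0; EF_B = 4
ES_C = 0; EF_C = 2
ES_D = 2; EF_D = 2+14 = 16
ES_E = 16; EF_E = 16+13 = 29
ES_F = 11; EF_F = 11+8 = 19
ES_G = max(EF_B=4, EF_E=29, EF_F=19) = 29; EF_G = 29+4 = 33
Expected project duration μ = 33 weeks. Critical path: C → D → E → G.

33 weeks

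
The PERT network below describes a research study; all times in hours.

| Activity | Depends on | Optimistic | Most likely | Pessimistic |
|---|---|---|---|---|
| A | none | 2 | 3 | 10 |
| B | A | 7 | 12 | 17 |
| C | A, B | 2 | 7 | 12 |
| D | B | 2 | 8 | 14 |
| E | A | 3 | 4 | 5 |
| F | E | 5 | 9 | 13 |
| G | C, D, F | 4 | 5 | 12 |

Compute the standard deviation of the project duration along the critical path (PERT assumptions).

te_A = (2 + 4·3 + 10)/6 = 24/6 = 4; σ²_A = ((10−2)/6)² = 1.778
te_B = (7 + 4·12 + 17)/6 = 72/6 = 12; σ²_B = ((17−7)/6)² = 2.778
te_C = (2 + 4·7 + 12)/6 = 42/6 = 7; σ²_C = ((12−2)/6)² = 2.778
te_D = (2 + 4·8 + 14)/6 = 48/6 = 8; σ²_D = ((14−2)/6)² = 4.000
te_E = (3 + 4·4 + 5)/6 = 24/6 = 4; σ²_E = ((5−3)/6)² = 0.111
te_F = (5 + 4·9 + 13)/6 = 54/6 = 9; σ²_F = ((13−5)/6)² = 1.778
te_G = (4 + 4·5 + 12)/6 = 36/6 = 6; σ²_G = ((12−4)/6)² = 1.778

Forward pass:
ES_A = 0; EF_A = 4
ES_B = 4; EF_B = 4+12 = 16
ES_C = max(EF_A=4, EF_B=16) = 16; EF_C = 16+7 = 23
ES_D = 16; EF_D = 16+8 = 24
ES_E = 4; EF_E = 4+4 = 8
ES_F = 8; EF_F = 8+9 = 17
ES_G = max(EF_C=23, EF_D=24, EF_F=17) = 24; EF_G = 24+6 = 30
Expected project duration μ = 30 hours. Critical path: A → B → D → G.

Variance along critical path = 1.778 + 2.778 + 4.000 + 1.778 = 10.333
σ = √10.333 = 3.215 hours

3.21 hours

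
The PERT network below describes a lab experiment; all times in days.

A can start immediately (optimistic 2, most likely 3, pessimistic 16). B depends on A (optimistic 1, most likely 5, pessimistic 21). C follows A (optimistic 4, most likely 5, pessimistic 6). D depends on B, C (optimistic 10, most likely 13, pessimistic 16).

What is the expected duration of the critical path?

25 days

te_A = (2 + 4·3 + 16)/6 = 30/6 = 5
te_B = (1 + 4·5 + 21)/6 = 42/6 = 7
te_C = (4 + 4·5 + 6)/6 = 30/6 = 5
te_D = (10 + 4·13 + 16)/6 = 78/6 = 13

Forward pass:
ES_A = 0; EF_A = 5
ES_B = 5; EF_B = 5+7 = 12
ES_C = 5; EF_C = 5+5 = 10
ES_D = max(EF_B=12, EF_C=10) = 12; EF_D = 12+13 = 25
Expected project duration μ = 25 days. Critical path: A → B → D.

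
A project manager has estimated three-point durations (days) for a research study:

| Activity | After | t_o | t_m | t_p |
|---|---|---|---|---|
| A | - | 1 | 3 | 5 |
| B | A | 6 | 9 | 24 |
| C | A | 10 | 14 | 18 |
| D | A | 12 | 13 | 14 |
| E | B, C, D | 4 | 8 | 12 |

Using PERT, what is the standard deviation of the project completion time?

2.00 days

te_A = (1 + 4·3 + 5)/6 = 18/6 = 3; σ²_A = ((5−1)/6)² = 0.444
te_B = (6 + 4·9 + 24)/6 = 66/6 = 11; σ²_B = ((24−6)/6)² = 9.000
te_C = (10 + 4·14 + 18)/6 = 84/6 = 14; σ²_C = ((18−10)/6)² = 1.778
te_D = (12 + 4·13 + 14)/6 = 78/6 = 13; σ²_D = ((14−12)/6)² = 0.111
te_E = (4 + 4·8 + 12)/6 = 48/6 = 8; σ²_E = ((12−4)/6)² = 1.778

Forward pass:
ES_A = 0; EF_A = 3
ES_B = 3; EF_B = 3+11 = 14
ES_C = 3; EF_C = 3+14 = 17
ES_D = 3; EF_D = 3+13 = 16
ES_E = max(EF_B=14, EF_C=17, EF_D=16) = 17; EF_E = 17+8 = 25
Expected project duration μ = 25 days. Critical path: A → C → E.

Variance along critical path = 0.444 + 1.778 + 1.778 = 4.000
σ = √4.000 = 2.000 days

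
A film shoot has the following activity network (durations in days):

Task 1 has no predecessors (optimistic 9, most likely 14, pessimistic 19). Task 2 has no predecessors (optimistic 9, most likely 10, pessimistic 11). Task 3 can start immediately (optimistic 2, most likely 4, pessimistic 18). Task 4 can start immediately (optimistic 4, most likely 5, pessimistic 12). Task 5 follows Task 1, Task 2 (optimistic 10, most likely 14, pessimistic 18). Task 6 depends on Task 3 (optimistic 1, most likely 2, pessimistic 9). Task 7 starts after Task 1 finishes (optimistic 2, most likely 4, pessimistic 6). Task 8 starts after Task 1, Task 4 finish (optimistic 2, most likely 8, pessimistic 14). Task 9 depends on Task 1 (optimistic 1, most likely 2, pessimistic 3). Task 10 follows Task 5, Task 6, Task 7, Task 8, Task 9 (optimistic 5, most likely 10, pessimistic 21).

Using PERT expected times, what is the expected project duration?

te_Task 1 = (9 + 4·14 + 19)/6 = 84/6 = 14
te_Task 2 = (9 + 4·10 + 11)/6 = 60/6 = 10
te_Task 3 = (2 + 4·4 + 18)/6 = 36/6 = 6
te_Task 4 = (4 + 4·5 + 12)/6 = 36/6 = 6
te_Task 5 = (10 + 4·14 + 18)/6 = 84/6 = 14
te_Task 6 = (1 + 4·2 + 9)/6 = 18/6 = 3
te_Task 7 = (2 + 4·4 + 6)/6 = 24/6 = 4
te_Task 8 = (2 + 4·8 + 14)/6 = 48/6 = 8
te_Task 9 = (1 + 4·2 + 3)/6 = 12/6 = 2
te_Task 10 = (5 + 4·10 + 21)/6 = 66/6 = 11

Forward pass:
ES_Task 1 = 0; EF_Task 1 = 14
ES_Task 2 = 0; EF_Task 2 = 10
ES_Task 3 = 0; EF_Task 3 = 6
ES_Task 4 = 0; EF_Task 4 = 6
ES_Task 5 = max(EF_Task 1=14, EF_Task 2=10) = 14; EF_Task 5 = 14+14 = 28
ES_Task 6 = 6; EF_Task 6 = 6+3 = 9
ES_Task 7 = 14; EF_Task 7 = 14+4 = 18
ES_Task 8 = max(EF_Task 1=14, EF_Task 4=6) = 14; EF_Task 8 = 14+8 = 22
ES_Task 9 = 14; EF_Task 9 = 14+2 = 16
ES_Task 10 = max(EF_Task 5=28, EF_Task 6=9, EF_Task 7=18, EF_Task 8=22, EF_Task 9=16) = 28; EF_Task 10 = 28+11 = 39
Expected project duration μ = 39 days. Critical path: Task 1 → Task 5 → Task 10.

39 days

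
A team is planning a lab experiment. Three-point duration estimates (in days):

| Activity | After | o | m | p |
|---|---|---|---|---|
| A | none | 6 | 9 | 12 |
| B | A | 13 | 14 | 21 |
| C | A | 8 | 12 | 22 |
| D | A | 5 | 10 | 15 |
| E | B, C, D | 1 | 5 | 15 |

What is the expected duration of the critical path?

30 days

te_A = (6 + 4·9 + 12)/6 = 54/6 = 9
te_B = (13 + 4·14 + 21)/6 = 90/6 = 15
te_C = (8 + 4·12 + 22)/6 = 78/6 = 13
te_D = (5 + 4·10 + 15)/6 = 60/6 = 10
te_E = (1 + 4·5 + 15)/6 = 36/6 = 6

Forward pass:
ES_A = 0; EF_A = 9
ES_B = 9; EF_B = 9+15 = 24
ES_C = 9; EF_C = 9+13 = 22
ES_D = 9; EF_D = 9+10 = 19
ES_E = max(EF_B=24, EF_C=22, EF_D=19) = 24; EF_E = 24+6 = 30
Expected project duration μ = 30 days. Critical path: A → B → E.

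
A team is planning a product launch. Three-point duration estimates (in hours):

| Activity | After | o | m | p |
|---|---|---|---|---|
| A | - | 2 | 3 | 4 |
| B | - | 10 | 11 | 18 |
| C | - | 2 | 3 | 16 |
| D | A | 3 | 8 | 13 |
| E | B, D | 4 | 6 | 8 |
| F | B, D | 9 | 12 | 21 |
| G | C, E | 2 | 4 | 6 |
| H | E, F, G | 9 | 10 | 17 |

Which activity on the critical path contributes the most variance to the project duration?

te_A = (2 + 4·3 + 4)/6 = 18/6 = 3; σ²_A = ((4−2)/6)² = 0.111
te_B = (10 + 4·11 + 18)/6 = 72/6 = 12; σ²_B = ((18−10)/6)² = 1.778
te_C = (2 + 4·3 + 16)/6 = 30/6 = 5; σ²_C = ((16−2)/6)² = 5.444
te_D = (3 + 4·8 + 13)/6 = 48/6 = 8; σ²_D = ((13−3)/6)² = 2.778
te_E = (4 + 4·6 + 8)/6 = 36/6 = 6; σ²_E = ((8−4)/6)² = 0.444
te_F = (9 + 4·12 + 21)/6 = 78/6 = 13; σ²_F = ((21−9)/6)² = 4.000
te_G = (2 + 4·4 + 6)/6 = 24/6 = 4; σ²_G = ((6−2)/6)² = 0.444
te_H = (9 + 4·10 + 17)/6 = 66/6 = 11; σ²_H = ((17−9)/6)² = 1.778

Forward pass:
ES_A = 0; EF_A = 3
ES_B = 0; EF_B = 12
ES_C = 0; EF_C = 5
ES_D = 3; EF_D = 3+8 = 11
ES_E = max(EF_B=12, EF_D=11) = 12; EF_E = 12+6 = 18
ES_F = max(EF_B=12, EF_D=11) = 12; EF_F = 12+13 = 25
ES_G = max(EF_C=5, EF_E=18) = 18; EF_G = 18+4 = 22
ES_H = max(EF_E=18, EF_F=25, EF_G=22) = 25; EF_H = 25+11 = 36
Expected project duration μ = 36 hours. Critical path: B → F → H.

Variances on critical path: σ²_B=1.778, σ²_F=4.000, σ²_H=1.778.
Largest is σ²_F = 4.000.

F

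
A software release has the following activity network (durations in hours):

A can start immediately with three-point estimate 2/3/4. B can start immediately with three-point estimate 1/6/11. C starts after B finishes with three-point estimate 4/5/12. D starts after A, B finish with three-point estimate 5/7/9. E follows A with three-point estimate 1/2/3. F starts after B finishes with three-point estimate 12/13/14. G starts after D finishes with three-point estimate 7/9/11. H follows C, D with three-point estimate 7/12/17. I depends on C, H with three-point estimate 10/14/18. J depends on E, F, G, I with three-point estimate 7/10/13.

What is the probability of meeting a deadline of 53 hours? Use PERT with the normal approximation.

te_A = (2 + 4·3 + 4)/6 = 18/6 = 3; σ²_A = ((4−2)/6)² = 0.111
te_B = (1 + 4·6 + 11)/6 = 36/6 = 6; σ²_B = ((11−1)/6)² = 2.778
te_C = (4 + 4·5 + 12)/6 = 36/6 = 6; σ²_C = ((12−4)/6)² = 1.778
te_D = (5 + 4·7 + 9)/6 = 42/6 = 7; σ²_D = ((9−5)/6)² = 0.444
te_E = (1 + 4·2 + 3)/6 = 12/6 = 2; σ²_E = ((3−1)/6)² = 0.111
te_F = (12 + 4·13 + 14)/6 = 78/6 = 13; σ²_F = ((14−12)/6)² = 0.111
te_G = (7 + 4·9 + 11)/6 = 54/6 = 9; σ²_G = ((11−7)/6)² = 0.444
te_H = (7 + 4·12 + 17)/6 = 72/6 = 12; σ²_H = ((17−7)/6)² = 2.778
te_I = (10 + 4·14 + 18)/6 = 84/6 = 14; σ²_I = ((18−10)/6)² = 1.778
te_J = (7 + 4·10 + 13)/6 = 60/6 = 10; σ²_J = ((13−7)/6)² = 1.000

Forward pass:
ES_A = 0; EF_A = 3
ES_B = 0; EF_B = 6
ES_C = 6; EF_C = 6+6 = 12
ES_D = max(EF_A=3, EF_B=6) = 6; EF_D = 6+7 = 13
ES_E = 3; EF_E = 3+2 = 5
ES_F = 6; EF_F = 6+13 = 19
ES_G = 13; EF_G = 13+9 = 22
ES_H = max(EF_C=12, EF_D=13) = 13; EF_H = 13+12 = 25
ES_I = max(EF_C=12, EF_H=25) = 25; EF_I = 25+14 = 39
ES_J = max(EF_E=5, EF_F=19, EF_G=22, EF_I=39) = 39; EF_J = 39+10 = 49
Expected project duration μ = 49 hours. Critical path: B → D → H → I → J.

Variance along critical path = 2.778 + 0.444 + 2.778 + 1.778 + 1.000 = 8.778; σ = √8.778 = 2.963 hours.
Z = (53 − 49) / 2.963 = 1.350
P(T ≤ 53) = Φ(1.350) ≈ 0.912

0.912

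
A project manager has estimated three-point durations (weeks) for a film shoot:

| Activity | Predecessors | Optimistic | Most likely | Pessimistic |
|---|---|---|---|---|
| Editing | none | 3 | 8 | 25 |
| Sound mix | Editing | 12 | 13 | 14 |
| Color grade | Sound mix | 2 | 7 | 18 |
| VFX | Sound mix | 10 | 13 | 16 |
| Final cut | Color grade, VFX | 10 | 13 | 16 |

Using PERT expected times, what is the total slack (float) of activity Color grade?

5 weeks

te_Editing = (3 + 4·8 + 25)/6 = 60/6 = 10
te_Sound mix = (12 + 4·13 + 14)/6 = 78/6 = 13
te_Color grade = (2 + 4·7 + 18)/6 = 48/6 = 8
te_VFX = (10 + 4·13 + 16)/6 = 78/6 = 13
te_Final cut = (10 + 4·13 + 16)/6 = 78/6 = 13

Forward pass:
ES_Editing = 0; EF_Editing = 10
ES_Sound mix = 10; EF_Sound mix = 10+13 = 23
ES_Color grade = 23; EF_Color grade = 23+8 = 31
ES_VFX = 23; EF_VFX = 23+13 = 36
ES_Final cut = max(EF_Color grade=31, EF_VFX=36) = 36; EF_Final cut = 36+13 = 49
Expected project duration μ = 49 weeks. Critical path: Editing → Sound mix → VFX → Final cut.

Backward pass:
LF_Final cut = 49; LS_Final cut = 49−13 = 36
LF_VFX = LS_Final cut = 36; LS_VFX = 36−13 = 23
LF_Color grade = LS_Final cut = 36; LS_Color grade = 36−8 = 28
LF_Sound mix = min(LS_Color grade=28, LS_VFX=23) = 23; LS_Sound mix = 23−13 = 10
LF_Editing = LS_Sound mix = 10; LS_Editing = 10−10 = 0
Slack_Color grade = LS_Color grade − ES_Color grade = 28 − 23 = 5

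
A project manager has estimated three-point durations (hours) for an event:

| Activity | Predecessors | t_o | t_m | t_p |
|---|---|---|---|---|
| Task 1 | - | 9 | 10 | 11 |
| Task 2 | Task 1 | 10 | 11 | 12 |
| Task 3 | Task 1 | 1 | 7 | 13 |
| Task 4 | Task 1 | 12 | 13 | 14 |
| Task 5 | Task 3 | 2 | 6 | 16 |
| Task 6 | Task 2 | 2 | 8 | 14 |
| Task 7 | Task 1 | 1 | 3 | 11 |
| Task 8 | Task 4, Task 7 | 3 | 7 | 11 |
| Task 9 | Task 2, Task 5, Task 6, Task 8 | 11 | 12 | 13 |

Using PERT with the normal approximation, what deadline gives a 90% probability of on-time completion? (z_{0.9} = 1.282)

43.9 hours

te_Task 1 = (9 + 4·10 + 11)/6 = 60/6 = 10; σ²_Task 1 = ((11−9)/6)² = 0.111
te_Task 2 = (10 + 4·11 + 12)/6 = 66/6 = 11; σ²_Task 2 = ((12−10)/6)² = 0.111
te_Task 3 = (1 + 4·7 + 13)/6 = 42/6 = 7; σ²_Task 3 = ((13−1)/6)² = 4.000
te_Task 4 = (12 + 4·13 + 14)/6 = 78/6 = 13; σ²_Task 4 = ((14−12)/6)² = 0.111
te_Task 5 = (2 + 4·6 + 16)/6 = 42/6 = 7; σ²_Task 5 = ((16−2)/6)² = 5.444
te_Task 6 = (2 + 4·8 + 14)/6 = 48/6 = 8; σ²_Task 6 = ((14−2)/6)² = 4.000
te_Task 7 = (1 + 4·3 + 11)/6 = 24/6 = 4; σ²_Task 7 = ((11−1)/6)² = 2.778
te_Task 8 = (3 + 4·7 + 11)/6 = 42/6 = 7; σ²_Task 8 = ((11−3)/6)² = 1.778
te_Task 9 = (11 + 4·12 + 13)/6 = 72/6 = 12; σ²_Task 9 = ((13−11)/6)² = 0.111

Forward pass:
ES_Task 1 = 0; EF_Task 1 = 10
ES_Task 2 = 10; EF_Task 2 = 10+11 = 21
ES_Task 3 = 10; EF_Task 3 = 10+7 = 17
ES_Task 4 = 10; EF_Task 4 = 10+13 = 23
ES_Task 5 = 17; EF_Task 5 = 17+7 = 24
ES_Task 6 = 21; EF_Task 6 = 21+8 = 29
ES_Task 7 = 10; EF_Task 7 = 10+4 = 14
ES_Task 8 = max(EF_Task 4=23, EF_Task 7=14) = 23; EF_Task 8 = 23+7 = 30
ES_Task 9 = max(EF_Task 2=21, EF_Task 5=24, EF_Task 6=29, EF_Task 8=30) = 30; EF_Task 9 = 30+12 = 42
Expected project duration μ = 42 hours. Critical path: Task 1 → Task 4 → Task 8 → Task 9.

Variance along critical path = 0.111 + 0.111 + 1.778 + 0.111 = 2.111; σ = 1.453 hours.
D = μ + z·σ = 42 + 1.282·1.453 = 43.9 hours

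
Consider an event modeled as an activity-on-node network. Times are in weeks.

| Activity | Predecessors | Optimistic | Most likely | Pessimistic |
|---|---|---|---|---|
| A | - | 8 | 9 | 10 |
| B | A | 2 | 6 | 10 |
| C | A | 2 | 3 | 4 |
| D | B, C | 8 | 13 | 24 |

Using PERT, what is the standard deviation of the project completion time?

te_A = (8 + 4·9 + 10)/6 = 54/6 = 9; σ²_A = ((10−8)/6)² = 0.111
te_B = (2 + 4·6 + 10)/6 = 36/6 = 6; σ²_B = ((10−2)/6)² = 1.778
te_C = (2 + 4·3 + 4)/6 = 18/6 = 3; σ²_C = ((4−2)/6)² = 0.111
te_D = (8 + 4·13 + 24)/6 = 84/6 = 14; σ²_D = ((24−8)/6)² = 7.111

Forward pass:
ES_A = 0; EF_A = 9
ES_B = 9; EF_B = 9+6 = 15
ES_C = 9; EF_C = 9+3 = 12
ES_D = max(EF_B=15, EF_C=12) = 15; EF_D = 15+14 = 29
Expected project duration μ = 29 weeks. Critical path: A → B → D.

Variance along critical path = 0.111 + 1.778 + 7.111 = 9.000
σ = √9.000 = 3.000 weeks

3.00 weeks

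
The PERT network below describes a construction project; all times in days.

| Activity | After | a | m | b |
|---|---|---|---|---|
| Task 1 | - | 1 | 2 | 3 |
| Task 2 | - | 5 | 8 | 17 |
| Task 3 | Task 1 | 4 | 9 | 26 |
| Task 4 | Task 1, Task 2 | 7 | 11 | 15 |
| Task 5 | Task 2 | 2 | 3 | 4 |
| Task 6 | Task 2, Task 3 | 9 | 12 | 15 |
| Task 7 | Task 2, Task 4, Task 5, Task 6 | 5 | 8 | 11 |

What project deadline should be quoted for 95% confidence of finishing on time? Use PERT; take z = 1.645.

39.5 days

te_Task 1 = (1 + 4·2 + 3)/6 = 12/6 = 2; σ²_Task 1 = ((3−1)/6)² = 0.111
te_Task 2 = (5 + 4·8 + 17)/6 = 54/6 = 9; σ²_Task 2 = ((17−5)/6)² = 4.000
te_Task 3 = (4 + 4·9 + 26)/6 = 66/6 = 11; σ²_Task 3 = ((26−4)/6)² = 13.444
te_Task 4 = (7 + 4·11 + 15)/6 = 66/6 = 11; σ²_Task 4 = ((15−7)/6)² = 1.778
te_Task 5 = (2 + 4·3 + 4)/6 = 18/6 = 3; σ²_Task 5 = ((4−2)/6)² = 0.111
te_Task 6 = (9 + 4·12 + 15)/6 = 72/6 = 12; σ²_Task 6 = ((15−9)/6)² = 1.000
te_Task 7 = (5 + 4·8 + 11)/6 = 48/6 = 8; σ²_Task 7 = ((11−5)/6)² = 1.000

Forward pass:
ES_Task 1 = 0; EF_Task 1 = 2
ES_Task 2 = 0; EF_Task 2 = 9
ES_Task 3 = 2; EF_Task 3 = 2+11 = 13
ES_Task 4 = max(EF_Task 1=2, EF_Task 2=9) = 9; EF_Task 4 = 9+11 = 20
ES_Task 5 = 9; EF_Task 5 = 9+3 = 12
ES_Task 6 = max(EF_Task 2=9, EF_Task 3=13) = 13; EF_Task 6 = 13+12 = 25
ES_Task 7 = max(EF_Task 2=9, EF_Task 4=20, EF_Task 5=12, EF_Task 6=25) = 25; EF_Task 7 = 25+8 = 33
Expected project duration μ = 33 days. Critical path: Task 1 → Task 3 → Task 6 → Task 7.

Variance along critical path = 0.111 + 13.444 + 1.000 + 1.000 = 15.556; σ = 3.944 days.
D = μ + z·σ = 33 + 1.645·3.944 = 39.5 days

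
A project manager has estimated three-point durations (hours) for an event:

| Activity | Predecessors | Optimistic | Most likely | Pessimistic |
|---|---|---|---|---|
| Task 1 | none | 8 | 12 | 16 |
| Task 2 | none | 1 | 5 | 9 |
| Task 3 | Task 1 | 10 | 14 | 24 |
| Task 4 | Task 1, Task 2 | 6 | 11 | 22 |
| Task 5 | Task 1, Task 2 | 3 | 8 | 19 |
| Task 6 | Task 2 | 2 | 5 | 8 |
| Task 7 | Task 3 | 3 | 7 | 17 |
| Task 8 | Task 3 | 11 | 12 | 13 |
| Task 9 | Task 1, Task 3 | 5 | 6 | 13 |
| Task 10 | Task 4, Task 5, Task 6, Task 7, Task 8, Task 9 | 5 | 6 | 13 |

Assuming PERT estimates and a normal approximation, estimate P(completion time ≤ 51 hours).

te_Task 1 = (8 + 4·12 + 16)/6 = 72/6 = 12; σ²_Task 1 = ((16−8)/6)² = 1.778
te_Task 2 = (1 + 4·5 + 9)/6 = 30/6 = 5; σ²_Task 2 = ((9−1)/6)² = 1.778
te_Task 3 = (10 + 4·14 + 24)/6 = 90/6 = 15; σ²_Task 3 = ((24−10)/6)² = 5.444
te_Task 4 = (6 + 4·11 + 22)/6 = 72/6 = 12; σ²_Task 4 = ((22−6)/6)² = 7.111
te_Task 5 = (3 + 4·8 + 19)/6 = 54/6 = 9; σ²_Task 5 = ((19−3)/6)² = 7.111
te_Task 6 = (2 + 4·5 + 8)/6 = 30/6 = 5; σ²_Task 6 = ((8−2)/6)² = 1.000
te_Task 7 = (3 + 4·7 + 17)/6 = 48/6 = 8; σ²_Task 7 = ((17−3)/6)² = 5.444
te_Task 8 = (11 + 4·12 + 13)/6 = 72/6 = 12; σ²_Task 8 = ((13−11)/6)² = 0.111
te_Task 9 = (5 + 4·6 + 13)/6 = 42/6 = 7; σ²_Task 9 = ((13−5)/6)² = 1.778
te_Task 10 = (5 + 4·6 + 13)/6 = 42/6 = 7; σ²_Task 10 = ((13−5)/6)² = 1.778

Forward pass:
ES_Task 1 = 0; EF_Task 1 = 12
ES_Task 2 = 0; EF_Task 2 = 5
ES_Task 3 = 12; EF_Task 3 = 12+15 = 27
ES_Task 4 = max(EF_Task 1=12, EF_Task 2=5) = 12; EF_Task 4 = 12+12 = 24
ES_Task 5 = max(EF_Task 1=12, EF_Task 2=5) = 12; EF_Task 5 = 12+9 = 21
ES_Task 6 = 5; EF_Task 6 = 5+5 = 10
ES_Task 7 = 27; EF_Task 7 = 27+8 = 35
ES_Task 8 = 27; EF_Task 8 = 27+12 = 39
ES_Task 9 = max(EF_Task 1=12, EF_Task 3=27) = 27; EF_Task 9 = 27+7 = 34
ES_Task 10 = max(EF_Task 4=24, EF_Task 5=21, EF_Task 6=10, EF_Task 7=35, EF_Task 8=39, EF_Task 9=34) = 39; EF_Task 10 = 39+7 = 46
Expected project duration μ = 46 hours. Critical path: Task 1 → Task 3 → Task 8 → Task 10.

Variance along critical path = 1.778 + 5.444 + 0.111 + 1.778 = 9.111; σ = √9.111 = 3.018 hours.
Z = (51 − 46) / 3.018 = 1.656
P(T ≤ 51) = Φ(1.656) ≈ 0.951

0.951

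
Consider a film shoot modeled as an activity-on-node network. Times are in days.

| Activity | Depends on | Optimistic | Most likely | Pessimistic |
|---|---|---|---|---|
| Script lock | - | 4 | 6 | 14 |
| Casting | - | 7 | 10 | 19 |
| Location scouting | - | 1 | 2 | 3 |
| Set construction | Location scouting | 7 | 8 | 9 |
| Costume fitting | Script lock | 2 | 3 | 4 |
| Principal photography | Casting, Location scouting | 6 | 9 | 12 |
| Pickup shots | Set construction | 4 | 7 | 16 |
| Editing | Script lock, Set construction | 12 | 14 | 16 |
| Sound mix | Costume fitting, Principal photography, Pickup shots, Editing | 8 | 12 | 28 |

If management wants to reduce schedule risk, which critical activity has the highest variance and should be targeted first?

Sound mix

te_Script lock = (4 + 4·6 + 14)/6 = 42/6 = 7; σ²_Script lock = ((14−4)/6)² = 2.778
te_Casting = (7 + 4·10 + 19)/6 = 66/6 = 11; σ²_Casting = ((19−7)/6)² = 4.000
te_Location scouting = (1 + 4·2 + 3)/6 = 12/6 = 2; σ²_Location scouting = ((3−1)/6)² = 0.111
te_Set construction = (7 + 4·8 + 9)/6 = 48/6 = 8; σ²_Set construction = ((9−7)/6)² = 0.111
te_Costume fitting = (2 + 4·3 + 4)/6 = 18/6 = 3; σ²_Costume fitting = ((4−2)/6)² = 0.111
te_Principal photography = (6 + 4·9 + 12)/6 = 54/6 = 9; σ²_Principal photography = ((12−6)/6)² = 1.000
te_Pickup shots = (4 + 4·7 + 16)/6 = 48/6 = 8; σ²_Pickup shots = ((16−4)/6)² = 4.000
te_Editing = (12 + 4·14 + 16)/6 = 84/6 = 14; σ²_Editing = ((16−12)/6)² = 0.444
te_Sound mix = (8 + 4·12 + 28)/6 = 84/6 = 14; σ²_Sound mix = ((28−8)/6)² = 11.111

Forward pass:
ES_Script lock = 0; EF_Script lock = 7
ES_Casting = 0; EF_Casting = 11
ES_Location scouting = 0; EF_Location scouting = 2
ES_Set construction = 2; EF_Set construction = 2+8 = 10
ES_Costume fitting = 7; EF_Costume fitting = 7+3 = 10
ES_Principal photography = max(EF_Casting=11, EF_Location scouting=2) = 11; EF_Principal photography = 11+9 = 20
ES_Pickup shots = 10; EF_Pickup shots = 10+8 = 18
ES_Editing = max(EF_Script lock=7, EF_Set construction=10) = 10; EF_Editing = 10+14 = 24
ES_Sound mix = max(EF_Costume fitting=10, EF_Principal photography=20, EF_Pickup shots=18, EF_Editing=24) = 24; EF_Sound mix = 24+14 = 38
Expected project duration μ = 38 days. Critical path: Location scouting → Set construction → Editing → Sound mix.

Variances on critical path: σ²_Location scouting=0.111, σ²_Set construction=0.111, σ²_Editing=0.444, σ²_Sound mix=11.111.
Largest is σ²_Sound mix = 11.111.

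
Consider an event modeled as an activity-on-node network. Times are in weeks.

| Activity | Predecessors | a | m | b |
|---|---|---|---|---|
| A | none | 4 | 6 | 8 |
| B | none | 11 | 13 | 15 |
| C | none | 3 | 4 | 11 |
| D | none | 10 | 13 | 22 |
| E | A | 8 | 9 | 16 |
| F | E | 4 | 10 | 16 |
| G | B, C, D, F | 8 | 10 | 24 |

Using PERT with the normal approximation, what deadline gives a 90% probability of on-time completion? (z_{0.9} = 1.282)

42.7 weeks

te_A = (4 + 4·6 + 8)/6 = 36/6 = 6; σ²_A = ((8−4)/6)² = 0.444
te_B = (11 + 4·13 + 15)/6 = 78/6 = 13; σ²_B = ((15−11)/6)² = 0.444
te_C = (3 + 4·4 + 11)/6 = 30/6 = 5; σ²_C = ((11−3)/6)² = 1.778
te_D = (10 + 4·13 + 22)/6 = 84/6 = 14; σ²_D = ((22−10)/6)² = 4.000
te_E = (8 + 4·9 + 16)/6 = 60/6 = 10; σ²_E = ((16−8)/6)² = 1.778
te_F = (4 + 4·10 + 16)/6 = 60/6 = 10; σ²_F = ((16−4)/6)² = 4.000
te_G = (8 + 4·10 + 24)/6 = 72/6 = 12; σ²_G = ((24−8)/6)² = 7.111

Forward pass:
ES_A = 0; EF_A = 6
ES_B = 0; EF_B = 13
ES_C = 0; EF_C = 5
ES_D = 0; EF_D = 14
ES_E = 6; EF_E = 6+10 = 16
ES_F = 16; EF_F = 16+10 = 26
ES_G = max(EF_B=13, EF_C=5, EF_D=14, EF_F=26) = 26; EF_G = 26+12 = 38
Expected project duration μ = 38 weeks. Critical path: A → E → F → G.

Variance along critical path = 0.444 + 1.778 + 4.000 + 7.111 = 13.333; σ = 3.651 weeks.
D = μ + z·σ = 38 + 1.282·3.651 = 42.7 weeks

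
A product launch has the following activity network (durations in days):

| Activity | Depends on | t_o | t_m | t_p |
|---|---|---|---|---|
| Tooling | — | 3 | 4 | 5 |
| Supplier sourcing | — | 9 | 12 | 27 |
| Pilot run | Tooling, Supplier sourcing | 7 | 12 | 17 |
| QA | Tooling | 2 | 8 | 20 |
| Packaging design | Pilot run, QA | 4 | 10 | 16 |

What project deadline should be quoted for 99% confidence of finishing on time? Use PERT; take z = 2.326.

te_Tooling = (3 + 4·4 + 5)/6 = 24/6 = 4; σ²_Tooling = ((5−3)/6)² = 0.111
te_Supplier sourcing = (9 + 4·12 + 27)/6 = 84/6 = 14; σ²_Supplier sourcing = ((27−9)/6)² = 9.000
te_Pilot run = (7 + 4·12 + 17)/6 = 72/6 = 12; σ²_Pilot run = ((17−7)/6)² = 2.778
te_QA = (2 + 4·8 + 20)/6 = 54/6 = 9; σ²_QA = ((20−2)/6)² = 9.000
te_Packaging design = (4 + 4·10 + 16)/6 = 60/6 = 10; σ²_Packaging design = ((16−4)/6)² = 4.000

Forward pass:
ES_Tooling = 0; EF_Tooling = 4
ES_Supplier sourcing = 0; EF_Supplier sourcing = 14
ES_Pilot run = max(EF_Tooling=4, EF_Supplier sourcing=14) = 14; EF_Pilot run = 14+12 = 26
ES_QA = 4; EF_QA = 4+9 = 13
ES_Packaging design = max(EF_Pilot run=26, EF_QA=13) = 26; EF_Packaging design = 26+10 = 36
Expected project duration μ = 36 days. Critical path: Supplier sourcing → Pilot run → Packaging design.

Variance along critical path = 9.000 + 2.778 + 4.000 = 15.778; σ = 3.972 days.
D = μ + z·σ = 36 + 2.326·3.972 = 45.2 days

45.2 days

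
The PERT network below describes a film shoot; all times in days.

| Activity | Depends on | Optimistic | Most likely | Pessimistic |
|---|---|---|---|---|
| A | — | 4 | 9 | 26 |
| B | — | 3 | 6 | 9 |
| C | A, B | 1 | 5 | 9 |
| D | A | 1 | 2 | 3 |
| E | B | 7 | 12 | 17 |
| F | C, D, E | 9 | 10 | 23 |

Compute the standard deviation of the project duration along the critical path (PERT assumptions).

3.04 days

te_A = (4 + 4·9 + 26)/6 = 66/6 = 11; σ²_A = ((26−4)/6)² = 13.444
te_B = (3 + 4·6 + 9)/6 = 36/6 = 6; σ²_B = ((9−3)/6)² = 1.000
te_C = (1 + 4·5 + 9)/6 = 30/6 = 5; σ²_C = ((9−1)/6)² = 1.778
te_D = (1 + 4·2 + 3)/6 = 12/6 = 2; σ²_D = ((3−1)/6)² = 0.111
te_E = (7 + 4·12 + 17)/6 = 72/6 = 12; σ²_E = ((17−7)/6)² = 2.778
te_F = (9 + 4·10 + 23)/6 = 72/6 = 12; σ²_F = ((23−9)/6)² = 5.444

Forward pass:
ES_A = 0; EF_A = 11
ES_B = 0; EF_B = 6
ES_C = max(EF_A=11, EF_B=6) = 11; EF_C = 11+5 = 16
ES_D = 11; EF_D = 11+2 = 13
ES_E = 6; EF_E = 6+12 = 18
ES_F = max(EF_C=16, EF_D=13, EF_E=18) = 18; EF_F = 18+12 = 30
Expected project duration μ = 30 days. Critical path: B → E → F.

Variance along critical path = 1.000 + 2.778 + 5.444 = 9.222
σ = √9.222 = 3.037 days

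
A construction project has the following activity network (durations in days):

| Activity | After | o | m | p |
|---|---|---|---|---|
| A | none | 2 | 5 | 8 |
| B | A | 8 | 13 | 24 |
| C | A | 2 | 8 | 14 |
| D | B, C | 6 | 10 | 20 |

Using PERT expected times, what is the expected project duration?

te_A = (2 + 4·5 + 8)/6 = 30/6 = 5
te_B = (8 + 4·13 + 24)/6 = 84/6 = 14
te_C = (2 + 4·8 + 14)/6 = 48/6 = 8
te_D = (6 + 4·10 + 20)/6 = 66/6 = 11

Forward pass:
ES_A = 0; EF_A = 5
ES_B = 5; EF_B = 5+14 = 19
ES_C = 5; EF_C = 5+8 = 13
ES_D = max(EF_B=19, EF_C=13) = 19; EF_D = 19+11 = 30
Expected project duration μ = 30 days. Critical path: A → B → D.

30 days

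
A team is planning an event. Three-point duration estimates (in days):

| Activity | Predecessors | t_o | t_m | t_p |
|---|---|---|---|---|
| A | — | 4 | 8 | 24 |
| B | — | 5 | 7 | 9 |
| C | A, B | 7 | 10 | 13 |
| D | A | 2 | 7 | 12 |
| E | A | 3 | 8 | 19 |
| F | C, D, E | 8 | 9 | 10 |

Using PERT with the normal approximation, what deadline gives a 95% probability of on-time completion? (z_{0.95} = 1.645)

34.8 days

te_A = (4 + 4·8 + 24)/6 = 60/6 = 10; σ²_A = ((24−4)/6)² = 11.111
te_B = (5 + 4·7 + 9)/6 = 42/6 = 7; σ²_B = ((9−5)/6)² = 0.444
te_C = (7 + 4·10 + 13)/6 = 60/6 = 10; σ²_C = ((13−7)/6)² = 1.000
te_D = (2 + 4·7 + 12)/6 = 42/6 = 7; σ²_D = ((12−2)/6)² = 2.778
te_E = (3 + 4·8 + 19)/6 = 54/6 = 9; σ²_E = ((19−3)/6)² = 7.111
te_F = (8 + 4·9 + 10)/6 = 54/6 = 9; σ²_F = ((10−8)/6)² = 0.111

Forward pass:
ES_A = 0; EF_A = 10
ES_B = 0; EF_B = 7
ES_C = max(EF_A=10, EF_B=7) = 10; EF_C = 10+10 = 20
ES_D = 10; EF_D = 10+7 = 17
ES_E = 10; EF_E = 10+9 = 19
ES_F = max(EF_C=20, EF_D=17, EF_E=19) = 20; EF_F = 20+9 = 29
Expected project duration μ = 29 days. Critical path: A → C → F.

Variance along critical path = 11.111 + 1.000 + 0.111 = 12.222; σ = 3.496 days.
D = μ + z·σ = 29 + 1.645·3.496 = 34.8 days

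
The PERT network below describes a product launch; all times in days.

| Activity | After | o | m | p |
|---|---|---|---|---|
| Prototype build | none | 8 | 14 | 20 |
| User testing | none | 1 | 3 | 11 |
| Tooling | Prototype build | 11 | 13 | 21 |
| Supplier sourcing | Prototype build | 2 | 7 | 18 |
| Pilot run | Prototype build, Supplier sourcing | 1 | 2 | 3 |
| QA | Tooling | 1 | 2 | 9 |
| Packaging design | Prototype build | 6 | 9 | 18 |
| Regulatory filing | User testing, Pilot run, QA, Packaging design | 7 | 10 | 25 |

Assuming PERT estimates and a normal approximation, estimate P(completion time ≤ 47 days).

0.830

te_Prototype build = (8 + 4·14 + 20)/6 = 84/6 = 14; σ²_Prototype build = ((20−8)/6)² = 4.000
te_User testing = (1 + 4·3 + 11)/6 = 24/6 = 4; σ²_User testing = ((11−1)/6)² = 2.778
te_Tooling = (11 + 4·13 + 21)/6 = 84/6 = 14; σ²_Tooling = ((21−11)/6)² = 2.778
te_Supplier sourcing = (2 + 4·7 + 18)/6 = 48/6 = 8; σ²_Supplier sourcing = ((18−2)/6)² = 7.111
te_Pilot run = (1 + 4·2 + 3)/6 = 12/6 = 2; σ²_Pilot run = ((3−1)/6)² = 0.111
te_QA = (1 + 4·2 + 9)/6 = 18/6 = 3; σ²_QA = ((9−1)/6)² = 1.778
te_Packaging design = (6 + 4·9 + 18)/6 = 60/6 = 10; σ²_Packaging design = ((18−6)/6)² = 4.000
te_Regulatory filing = (7 + 4·10 + 25)/6 = 72/6 = 12; σ²_Regulatory filing = ((25−7)/6)² = 9.000

Forward pass:
ES_Prototype build = 0; EF_Prototype build = 14
ES_User testing = 0; EF_User testing = 4
ES_Tooling = 14; EF_Tooling = 14+14 = 28
ES_Supplier sourcing = 14; EF_Supplier sourcing = 14+8 = 22
ES_Pilot run = max(EF_Prototype build=14, EF_Supplier sourcing=22) = 22; EF_Pilot run = 22+2 = 24
ES_QA = 28; EF_QA = 28+3 = 31
ES_Packaging design = 14; EF_Packaging design = 14+10 = 24
ES_Regulatory filing = max(EF_User testing=4, EF_Pilot run=24, EF_QA=31, EF_Packaging design=24) = 31; EF_Regulatory filing = 31+12 = 43
Expected project duration μ = 43 days. Critical path: Prototype build → Tooling → QA → Regulatory filing.

Variance along critical path = 4.000 + 2.778 + 1.778 + 9.000 = 17.556; σ = √17.556 = 4.190 days.
Z = (47 − 43) / 4.190 = 0.955
P(T ≤ 47) = Φ(0.955) ≈ 0.830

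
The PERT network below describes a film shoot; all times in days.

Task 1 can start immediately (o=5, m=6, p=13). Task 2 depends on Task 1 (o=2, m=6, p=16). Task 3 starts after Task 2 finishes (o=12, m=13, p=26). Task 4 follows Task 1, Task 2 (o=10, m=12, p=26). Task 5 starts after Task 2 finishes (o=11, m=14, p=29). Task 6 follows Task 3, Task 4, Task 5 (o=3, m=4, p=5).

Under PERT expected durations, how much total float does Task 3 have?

1 days

te_Task 1 = (5 + 4·6 + 13)/6 = 42/6 = 7
te_Task 2 = (2 + 4·6 + 16)/6 = 42/6 = 7
te_Task 3 = (12 + 4·13 + 26)/6 = 90/6 = 15
te_Task 4 = (10 + 4·12 + 26)/6 = 84/6 = 14
te_Task 5 = (11 + 4·14 + 29)/6 = 96/6 = 16
te_Task 6 = (3 + 4·4 + 5)/6 = 24/6 = 4

Forward pass:
ES_Task 1 = 0; EF_Task 1 = 7
ES_Task 2 = 7; EF_Task 2 = 7+7 = 14
ES_Task 3 = 14; EF_Task 3 = 14+15 = 29
ES_Task 4 = max(EF_Task 1=7, EF_Task 2=14) = 14; EF_Task 4 = 14+14 = 28
ES_Task 5 = 14; EF_Task 5 = 14+16 = 30
ES_Task 6 = max(EF_Task 3=29, EF_Task 4=28, EF_Task 5=30) = 30; EF_Task 6 = 30+4 = 34
Expected project duration μ = 34 days. Critical path: Task 1 → Task 2 → Task 5 → Task 6.

Backward pass:
LF_Task 6 = 34; LS_Task 6 = 34−4 = 30
LF_Task 5 = LS_Task 6 = 30; LS_Task 5 = 30−16 = 14
LF_Task 4 = LS_Task 6 = 30; LS_Task 4 = 30−14 = 16
LF_Task 3 = LS_Task 6 = 30; LS_Task 3 = 30−15 = 15
LF_Task 2 = min(LS_Task 3=15, LS_Task 4=16, LS_Task 5=14) = 14; LS_Task 2 = 14−7 = 7
LF_Task 1 = min(LS_Task 2=7, LS_Task 4=16) = 7; LS_Task 1 = 7−7 = 0
Slack_Task 3 = LS_Task 3 − ES_Task 3 = 15 − 14 = 1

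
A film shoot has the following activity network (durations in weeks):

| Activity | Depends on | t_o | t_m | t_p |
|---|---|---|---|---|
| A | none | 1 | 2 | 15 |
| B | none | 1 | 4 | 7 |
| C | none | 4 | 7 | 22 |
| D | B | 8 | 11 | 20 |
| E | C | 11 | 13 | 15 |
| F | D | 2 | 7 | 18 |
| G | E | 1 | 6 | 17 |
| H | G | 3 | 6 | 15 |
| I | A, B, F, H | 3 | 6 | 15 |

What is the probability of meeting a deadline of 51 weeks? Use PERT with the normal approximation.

te_A = (1 + 4·2 + 15)/6 = 24/6 = 4; σ²_A = ((15−1)/6)² = 5.444
te_B = (1 + 4·4 + 7)/6 = 24/6 = 4; σ²_B = ((7−1)/6)² = 1.000
te_C = (4 + 4·7 + 22)/6 = 54/6 = 9; σ²_C = ((22−4)/6)² = 9.000
te_D = (8 + 4·11 + 20)/6 = 72/6 = 12; σ²_D = ((20−8)/6)² = 4.000
te_E = (11 + 4·13 + 15)/6 = 78/6 = 13; σ²_E = ((15−11)/6)² = 0.444
te_F = (2 + 4·7 + 18)/6 = 48/6 = 8; σ²_F = ((18−2)/6)² = 7.111
te_G = (1 + 4·6 + 17)/6 = 42/6 = 7; σ²_G = ((17−1)/6)² = 7.111
te_H = (3 + 4·6 + 15)/6 = 42/6 = 7; σ²_H = ((15−3)/6)² = 4.000
te_I = (3 + 4·6 + 15)/6 = 42/6 = 7; σ²_I = ((15−3)/6)² = 4.000

Forward pass:
ES_A = 0; EF_A = 4
ES_B = 0; EF_B = 4
ES_C = 0; EF_C = 9
ES_D = 4; EF_D = 4+12 = 16
ES_E = 9; EF_E = 9+13 = 22
ES_F = 16; EF_F = 16+8 = 24
ES_G = 22; EF_G = 22+7 = 29
ES_H = 29; EF_H = 29+7 = 36
ES_I = max(EF_A=4, EF_B=4, EF_F=24, EF_H=36) = 36; EF_I = 36+7 = 43
Expected project duration μ = 43 weeks. Critical path: C → E → G → H → I.

Variance along critical path = 9.000 + 0.444 + 7.111 + 4.000 + 4.000 = 24.556; σ = √24.556 = 4.955 weeks.
Z = (51 − 43) / 4.955 = 1.614
P(T ≤ 51) = Φ(1.614) ≈ 0.947

0.947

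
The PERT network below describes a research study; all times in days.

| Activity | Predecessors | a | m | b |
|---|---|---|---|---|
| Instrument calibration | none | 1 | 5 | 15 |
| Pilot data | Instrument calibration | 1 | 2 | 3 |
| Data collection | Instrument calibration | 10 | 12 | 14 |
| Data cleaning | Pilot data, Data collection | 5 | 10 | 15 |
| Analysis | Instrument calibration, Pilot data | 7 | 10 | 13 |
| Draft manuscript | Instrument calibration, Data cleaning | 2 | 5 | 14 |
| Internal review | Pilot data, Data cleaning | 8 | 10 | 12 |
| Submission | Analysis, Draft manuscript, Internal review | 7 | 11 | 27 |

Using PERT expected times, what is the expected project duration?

51 days

te_Instrument calibration = (1 + 4·5 + 15)/6 = 36/6 = 6
te_Pilot data = (1 + 4·2 + 3)/6 = 12/6 = 2
te_Data collection = (10 + 4·12 + 14)/6 = 72/6 = 12
te_Data cleaning = (5 + 4·10 + 15)/6 = 60/6 = 10
te_Analysis = (7 + 4·10 + 13)/6 = 60/6 = 10
te_Draft manuscript = (2 + 4·5 + 14)/6 = 36/6 = 6
te_Internal review = (8 + 4·10 + 12)/6 = 60/6 = 10
te_Submission = (7 + 4·11 + 27)/6 = 78/6 = 13

Forward pass:
ES_Instrument calibration = 0; EF_Instrument calibration = 6
ES_Pilot data = 6; EF_Pilot data = 6+2 = 8
ES_Data collection = 6; EF_Data collection = 6+12 = 18
ES_Data cleaning = max(EF_Pilot data=8, EF_Data collection=18) = 18; EF_Data cleaning = 18+10 = 28
ES_Analysis = max(EF_Instrument calibration=6, EF_Pilot data=8) = 8; EF_Analysis = 8+10 = 18
ES_Draft manuscript = max(EF_Instrument calibration=6, EF_Data cleaning=28) = 28; EF_Draft manuscript = 28+6 = 34
ES_Internal review = max(EF_Pilot data=8, EF_Data cleaning=28) = 28; EF_Internal review = 28+10 = 38
ES_Submission = max(EF_Analysis=18, EF_Draft manuscript=34, EF_Internal review=38) = 38; EF_Submission = 38+13 = 51
Expected project duration μ = 51 days. Critical path: Instrument calibration → Data collection → Data cleaning → Internal review → Submission.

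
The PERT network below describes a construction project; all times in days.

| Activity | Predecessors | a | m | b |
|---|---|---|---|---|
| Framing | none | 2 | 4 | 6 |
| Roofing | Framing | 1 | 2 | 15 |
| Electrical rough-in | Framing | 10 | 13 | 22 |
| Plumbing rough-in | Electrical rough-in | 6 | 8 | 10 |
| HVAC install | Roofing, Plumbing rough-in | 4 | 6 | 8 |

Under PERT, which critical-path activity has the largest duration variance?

te_Framing = (2 + 4·4 + 6)/6 = 24/6 = 4; σ²_Framing = ((6−2)/6)² = 0.444
te_Roofing = (1 + 4·2 + 15)/6 = 24/6 = 4; σ²_Roofing = ((15−1)/6)² = 5.444
te_Electrical rough-in = (10 + 4·13 + 22)/6 = 84/6 = 14; σ²_Electrical rough-in = ((22−10)/6)² = 4.000
te_Plumbing rough-in = (6 + 4·8 + 10)/6 = 48/6 = 8; σ²_Plumbing rough-in = ((10−6)/6)² = 0.444
te_HVAC install = (4 + 4·6 + 8)/6 = 36/6 = 6; σ²_HVAC install = ((8−4)/6)² = 0.444

Forward pass:
ES_Framing = 0; EF_Framing = 4
ES_Roofing = 4; EF_Roofing = 4+4 = 8
ES_Electrical rough-in = 4; EF_Electrical rough-in = 4+14 = 18
ES_Plumbing rough-in = 18; EF_Plumbing rough-in = 18+8 = 26
ES_HVAC install = max(EF_Roofing=8, EF_Plumbing rough-in=26) = 26; EF_HVAC install = 26+6 = 32
Expected project duration μ = 32 days. Critical path: Framing → Electrical rough-in → Plumbing rough-in → HVAC install.

Variances on critical path: σ²_Framing=0.444, σ²_Electrical rough-in=4.000, σ²_Plumbing rough-in=0.444, σ²_HVAC install=0.444.
Largest is σ²_Electrical rough-in = 4.000.

Electrical rough-in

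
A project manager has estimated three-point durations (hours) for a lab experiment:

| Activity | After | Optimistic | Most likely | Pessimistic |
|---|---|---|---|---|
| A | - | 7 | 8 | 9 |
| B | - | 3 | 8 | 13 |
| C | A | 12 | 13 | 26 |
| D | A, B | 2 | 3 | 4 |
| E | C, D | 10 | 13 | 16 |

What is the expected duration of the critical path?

te_A = (7 + 4·8 + 9)/6 = 48/6 = 8
te_B = (3 + 4·8 + 13)/6 = 48/6 = 8
te_C = (12 + 4·13 + 26)/6 = 90/6 = 15
te_D = (2 + 4·3 + 4)/6 = 18/6 = 3
te_E = (10 + 4·13 + 16)/6 = 78/6 = 13

Forward pass:
ES_A = 0; EF_A = 8
ES_B = 0; EF_B = 8
ES_C = 8; EF_C = 8+15 = 23
ES_D = max(EF_A=8, EF_B=8) = 8; EF_D = 8+3 = 11
ES_E = max(EF_C=23, EF_D=11) = 23; EF_E = 23+13 = 36
Expected project duration μ = 36 hours. Critical path: A → C → E.

36 hours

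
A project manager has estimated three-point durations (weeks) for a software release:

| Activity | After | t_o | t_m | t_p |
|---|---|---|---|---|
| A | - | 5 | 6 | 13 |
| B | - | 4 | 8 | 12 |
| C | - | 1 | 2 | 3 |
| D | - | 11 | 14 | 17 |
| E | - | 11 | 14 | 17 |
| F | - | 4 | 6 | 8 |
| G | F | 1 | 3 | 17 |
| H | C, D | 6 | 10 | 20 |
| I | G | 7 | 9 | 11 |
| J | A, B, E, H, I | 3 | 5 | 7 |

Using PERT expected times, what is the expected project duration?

30 weeks

te_A = (5 + 4·6 + 13)/6 = 42/6 = 7
te_B = (4 + 4·8 + 12)/6 = 48/6 = 8
te_C = (1 + 4·2 + 3)/6 = 12/6 = 2
te_D = (11 + 4·14 + 17)/6 = 84/6 = 14
te_E = (11 + 4·14 + 17)/6 = 84/6 = 14
te_F = (4 + 4·6 + 8)/6 = 36/6 = 6
te_G = (1 + 4·3 + 17)/6 = 30/6 = 5
te_H = (6 + 4·10 + 20)/6 = 66/6 = 11
te_I = (7 + 4·9 + 11)/6 = 54/6 = 9
te_J = (3 + 4·5 + 7)/6 = 30/6 = 5

Forward pass:
ES_A = 0; EF_A = 7
ES_B = 0; EF_B = 8
ES_C = 0; EF_C = 2
ES_D = 0; EF_D = 14
ES_E = 0; EF_E = 14
ES_F = 0; EF_F = 6
ES_G = 6; EF_G = 6+5 = 11
ES_H = max(EF_C=2, EF_D=14) = 14; EF_H = 14+11 = 25
ES_I = 11; EF_I = 11+9 = 20
ES_J = max(EF_A=7, EF_B=8, EF_E=14, EF_H=25, EF_I=20) = 25; EF_J = 25+5 = 30
Expected project duration μ = 30 weeks. Critical path: D → H → J.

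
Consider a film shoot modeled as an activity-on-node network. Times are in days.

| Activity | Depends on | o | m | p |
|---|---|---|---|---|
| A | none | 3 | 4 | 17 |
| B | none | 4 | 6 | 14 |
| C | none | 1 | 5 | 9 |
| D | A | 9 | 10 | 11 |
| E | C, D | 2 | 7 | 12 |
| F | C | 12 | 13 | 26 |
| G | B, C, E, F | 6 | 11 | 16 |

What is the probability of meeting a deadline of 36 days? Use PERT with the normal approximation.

0.726

te_A = (3 + 4·4 + 17)/6 = 36/6 = 6; σ²_A = ((17−3)/6)² = 5.444
te_B = (4 + 4·6 + 14)/6 = 42/6 = 7; σ²_B = ((14−4)/6)² = 2.778
te_C = (1 + 4·5 + 9)/6 = 30/6 = 5; σ²_C = ((9−1)/6)² = 1.778
te_D = (9 + 4·10 + 11)/6 = 60/6 = 10; σ²_D = ((11−9)/6)² = 0.111
te_E = (2 + 4·7 + 12)/6 = 42/6 = 7; σ²_E = ((12−2)/6)² = 2.778
te_F = (12 + 4·13 + 26)/6 = 90/6 = 15; σ²_F = ((26−12)/6)² = 5.444
te_G = (6 + 4·11 + 16)/6 = 66/6 = 11; σ²_G = ((16−6)/6)² = 2.778

Forward pass:
ES_A = 0; EF_A = 6
ES_B = 0; EF_B = 7
ES_C = 0; EF_C = 5
ES_D = 6; EF_D = 6+10 = 16
ES_E = max(EF_C=5, EF_D=16) = 16; EF_E = 16+7 = 23
ES_F = 5; EF_F = 5+15 = 20
ES_G = max(EF_B=7, EF_C=5, EF_E=23, EF_F=20) = 23; EF_G = 23+11 = 34
Expected project duration μ = 34 days. Critical path: A → D → E → G.

Variance along critical path = 5.444 + 0.111 + 2.778 + 2.778 = 11.111; σ = √11.111 = 3.333 days.
Z = (36 − 34) / 3.333 = 0.600
P(T ≤ 36) = Φ(0.600) ≈ 0.726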